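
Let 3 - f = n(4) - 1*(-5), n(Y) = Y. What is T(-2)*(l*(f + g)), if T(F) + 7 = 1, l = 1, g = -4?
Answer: 60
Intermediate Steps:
T(F) = -6 (T(F) = -7 + 1 = -6)
f = -6 (f = 3 - (4 - 1*(-5)) = 3 - (4 + 5) = 3 - 1*9 = 3 - 9 = -6)
T(-2)*(l*(f + g)) = -6*(-6 - 4) = -6*(-10) = 60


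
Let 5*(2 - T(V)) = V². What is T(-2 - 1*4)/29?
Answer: -26/145 ≈ -0.17931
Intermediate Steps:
T(V) = 2 - V²/5
T(-2 - 1*4)/29 = (2 - (-2 - 1*4)²/5)/29 = (2 - (-2 - 4)²/5)*(1/29) = (2 - ⅕*(-6)²)*(1/29) = (2 - ⅕*36)*(1/29) = (2 - 36/5)*(1/29) = -26/5*1/29 = -26/145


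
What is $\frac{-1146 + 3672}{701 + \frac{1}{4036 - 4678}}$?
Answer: $\frac{1621692}{450041} \approx 3.6034$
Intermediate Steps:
$\frac{-1146 + 3672}{701 + \frac{1}{4036 - 4678}} = \frac{2526}{701 + \frac{1}{-642}} = \frac{2526}{701 - \frac{1}{642}} = \frac{2526}{\frac{450041}{642}} = 2526 \cdot \frac{642}{450041} = \frac{1621692}{450041}$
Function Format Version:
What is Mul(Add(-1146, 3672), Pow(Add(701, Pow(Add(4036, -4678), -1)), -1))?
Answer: Rational(1621692, 450041) ≈ 3.6034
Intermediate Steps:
Mul(Add(-1146, 3672), Pow(Add(701, Pow(Add(4036, -4678), -1)), -1)) = Mul(2526, Pow(Add(701, Pow(-642, -1)), -1)) = Mul(2526, Pow(Add(701, Rational(-1, 642)), -1)) = Mul(2526, Pow(Rational(450041, 642), -1)) = Mul(2526, Rational(642, 450041)) = Rational(1621692, 450041)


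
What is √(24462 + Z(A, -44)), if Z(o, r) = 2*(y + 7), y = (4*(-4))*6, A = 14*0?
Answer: 2*√6071 ≈ 155.83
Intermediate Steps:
A = 0
y = -96 (y = -16*6 = -96)
Z(o, r) = -178 (Z(o, r) = 2*(-96 + 7) = 2*(-89) = -178)
√(24462 + Z(A, -44)) = √(24462 - 178) = √24284 = 2*√6071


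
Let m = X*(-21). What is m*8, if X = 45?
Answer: -7560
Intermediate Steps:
m = -945 (m = 45*(-21) = -945)
m*8 = -945*8 = -7560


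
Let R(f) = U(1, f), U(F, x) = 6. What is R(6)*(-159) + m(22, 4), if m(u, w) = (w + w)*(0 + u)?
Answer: -778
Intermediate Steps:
R(f) = 6
m(u, w) = 2*u*w (m(u, w) = (2*w)*u = 2*u*w)
R(6)*(-159) + m(22, 4) = 6*(-159) + 2*22*4 = -954 + 176 = -778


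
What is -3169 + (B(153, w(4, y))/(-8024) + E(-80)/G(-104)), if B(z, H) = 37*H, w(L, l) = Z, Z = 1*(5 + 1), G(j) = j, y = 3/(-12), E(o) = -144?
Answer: -165211591/52156 ≈ -3167.6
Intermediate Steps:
y = -1/4 (y = 3*(-1/12) = -1/4 ≈ -0.25000)
Z = 6 (Z = 1*6 = 6)
w(L, l) = 6
-3169 + (B(153, w(4, y))/(-8024) + E(-80)/G(-104)) = -3169 + ((37*6)/(-8024) - 144/(-104)) = -3169 + (222*(-1/8024) - 144*(-1/104)) = -3169 + (-111/4012 + 18/13) = -3169 + 70773/52156 = -165211591/52156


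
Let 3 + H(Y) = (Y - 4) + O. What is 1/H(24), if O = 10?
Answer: 1/27 ≈ 0.037037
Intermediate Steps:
H(Y) = 3 + Y (H(Y) = -3 + ((Y - 4) + 10) = -3 + ((-4 + Y) + 10) = -3 + (6 + Y) = 3 + Y)
1/H(24) = 1/(3 + 24) = 1/27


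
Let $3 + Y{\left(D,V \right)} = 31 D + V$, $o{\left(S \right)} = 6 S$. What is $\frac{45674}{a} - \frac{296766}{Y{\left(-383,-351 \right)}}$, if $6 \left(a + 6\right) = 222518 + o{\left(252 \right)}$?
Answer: $\frac{34912269696}{1369387319} \approx 25.495$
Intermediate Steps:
$a = \frac{111997}{3}$ ($a = -6 + \frac{222518 + 6 \cdot 252}{6} = -6 + \frac{222518 + 1512}{6} = -6 + \frac{1}{6} \cdot 224030 = -6 + \frac{112015}{3} = \frac{111997}{3} \approx 37332.0$)
$Y{\left(D,V \right)} = -3 + V + 31 D$ ($Y{\left(D,V \right)} = -3 + \left(31 D + V\right) = -3 + \left(V + 31 D\right) = -3 + V + 31 D$)
$\frac{45674}{a} - \frac{296766}{Y{\left(-383,-351 \right)}} = \frac{45674}{\frac{111997}{3}} - \frac{296766}{-3 - 351 + 31 \left(-383\right)} = 45674 \cdot \frac{3}{111997} - \frac{296766}{-3 - 351 - 11873} = \frac{137022}{111997} - \frac{296766}{-12227} = \frac{137022}{111997} - - \frac{296766}{12227} = \frac{137022}{111997} + \frac{296766}{12227} = \frac{34912269696}{1369387319}$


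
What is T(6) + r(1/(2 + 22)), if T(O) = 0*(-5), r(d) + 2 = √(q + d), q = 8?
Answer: -2 + √1158/12 ≈ 0.83578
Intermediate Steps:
r(d) = -2 + √(8 + d)
T(O) = 0
T(6) + r(1/(2 + 22)) = 0 + (-2 + √(8 + 1/(2 + 22))) = 0 + (-2 + √(8 + 1/24)) = 0 + (-2 + √(193/24)) = 0 + (-2 + √1158/12) = -2 + √1158/12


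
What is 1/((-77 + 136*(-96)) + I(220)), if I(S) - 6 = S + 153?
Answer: -1/12754 ≈ -7.8407e-5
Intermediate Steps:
I(S) = 159 + S (I(S) = 6 + (S + 153) = 6 + (153 + S) = 159 + S)
1/((-77 + 136*(-96)) + I(220)) = 1/((-77 + 136*(-96)) + (159 + 220)) = 1/((-77 - 13056) + 379) = 1/(-13133 + 379) = 1/(-12754) = -1/12754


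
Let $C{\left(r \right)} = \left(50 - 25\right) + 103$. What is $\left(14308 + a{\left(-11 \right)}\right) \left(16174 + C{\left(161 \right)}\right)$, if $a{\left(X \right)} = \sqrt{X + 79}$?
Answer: $233249016 + 32604 \sqrt{17} \approx 2.3338 \cdot 10^{8}$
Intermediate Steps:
$C{\left(r \right)} = 128$ ($C{\left(r \right)} = 25 + 103 = 128$)
$a{\left(X \right)} = \sqrt{79 + X}$
$\left(14308 + a{\left(-11 \right)}\right) \left(16174 + C{\left(161 \right)}\right) = \left(14308 + \sqrt{79 - 11}\right) \left(16174 + 128\right) = \left(14308 + \sqrt{68}\right) 16302 = \left(14308 + 2 \sqrt{17}\right) 16302 = 233249016 + 32604 \sqrt{17}$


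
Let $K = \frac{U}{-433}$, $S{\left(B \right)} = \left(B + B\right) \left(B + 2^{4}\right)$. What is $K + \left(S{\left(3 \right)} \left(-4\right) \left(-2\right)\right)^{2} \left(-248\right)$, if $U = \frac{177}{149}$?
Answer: $- \frac{13308083656881}{64517} \approx -2.0627 \cdot 10^{8}$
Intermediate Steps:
$U = \frac{177}{149}$ ($U = 177 \cdot \frac{1}{149} = \frac{177}{149} \approx 1.1879$)
$S{\left(B \right)} = 2 B \left(16 + B\right)$ ($S{\left(B \right)} = 2 B \left(B + 16\right) = 2 B \left(16 + B\right)$)
$K = - \frac{177}{64517}$ ($K = \frac{177}{149 \left(-433\right)} = \frac{177}{149} \left(- \frac{1}{433}\right) = - \frac{177}{64517} \approx -0.0027435$)
$K + \left(S{\left(3 \right)} \left(-4\right) \left(-2\right)\right)^{2} \left(-248\right) = - \frac{177}{64517} + \left(2 \cdot 3 \left(16 + 3\right) \left(-4\right) \left(-2\right)\right)^{2} \left(-248\right) = - \frac{177}{64517} + \left(2 \cdot 3 \cdot 19 \left(-4\right) \left(-2\right)\right)^{2} \left(-248\right) = - \frac{177}{64517} + \left(114 \left(-4\right) \left(-2\right)\right)^{2} \left(-248\right) = - \frac{177}{64517} + \left(\left(-456\right) \left(-2\right)\right)^{2} \left(-248\right) = - \frac{177}{64517} + 912^{2} \left(-248\right) = - \frac{177}{64517} + 831744 \left(-248\right) = - \frac{177}{64517} - 206272512 = - \frac{13308083656881}{64517}$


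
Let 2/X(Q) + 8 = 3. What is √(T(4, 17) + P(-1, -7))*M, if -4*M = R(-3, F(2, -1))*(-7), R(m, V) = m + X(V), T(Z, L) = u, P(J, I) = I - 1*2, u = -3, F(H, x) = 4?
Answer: -119*I*√3/10 ≈ -20.611*I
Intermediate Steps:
X(Q) = -⅖ (X(Q) = 2/(-8 + 3) = 2/(-5) = 2*(-⅕) = -⅖)
P(J, I) = -2 + I (P(J, I) = I - 2 = -2 + I)
T(Z, L) = -3
R(m, V) = -⅖ + m (R(m, V) = m - ⅖ = -⅖ + m)
M = -119/20 (M = -(-⅖ - 3)*(-7)/4 = -(-17)*(-7)/20 = -¼*119/5 = -119/20 ≈ -5.9500)
√(T(4, 17) + P(-1, -7))*M = √(-3 + (-2 - 7))*(-119/20) = √(-3 - 9)*(-119/20) = √(-12)*(-119/20) = (2*I*√3)*(-119/20) = -119*I*√3/10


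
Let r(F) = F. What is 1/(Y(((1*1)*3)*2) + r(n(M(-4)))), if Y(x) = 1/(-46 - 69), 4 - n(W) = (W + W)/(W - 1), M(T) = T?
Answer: 23/55 ≈ 0.41818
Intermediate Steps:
n(W) = 4 - 2*W/(-1 + W) (n(W) = 4 - (W + W)/(W - 1) = 4 - 2*W/(-1 + W))
Y(x) = -1/115 (Y(x) = 1/(-115) = -1/115)
1/(Y(((1*1)*3)*2) + r(n(M(-4)))) = 1/(-1/115 + 2*(-2 - 4)/(-1 - 4)) = 1/(-1/115 + 2*(-6)/(-5)) = 1/(-1/115 + 2*(-⅕)*(-6)) = 1/(-1/115 + 12/5) = 1/(55/23) = 23/55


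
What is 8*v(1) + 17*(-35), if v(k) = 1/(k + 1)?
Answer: -591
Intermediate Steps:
v(k) = 1/(1 + k)
8*v(1) + 17*(-35) = 8/(1 + 1) + 17*(-35) = 8/2 - 595 = 8*(½) - 595 = 4 - 595 = -591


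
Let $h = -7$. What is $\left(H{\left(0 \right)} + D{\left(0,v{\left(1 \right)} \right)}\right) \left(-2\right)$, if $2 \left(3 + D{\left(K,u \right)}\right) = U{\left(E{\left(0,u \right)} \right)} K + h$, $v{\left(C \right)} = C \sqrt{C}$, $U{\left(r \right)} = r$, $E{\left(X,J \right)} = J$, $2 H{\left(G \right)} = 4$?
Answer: $9$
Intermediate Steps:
$H{\left(G \right)} = 2$ ($H{\left(G \right)} = \frac{1}{2} \cdot 4 = 2$)
$v{\left(C \right)} = C^{\frac{3}{2}}$
$D{\left(K,u \right)} = - \frac{13}{2} + \frac{K u}{2}$ ($D{\left(K,u \right)} = -3 + \frac{u K - 7}{2} = -3 + \frac{K u - 7}{2} = -3 + \frac{-7 + K u}{2} = -3 + \left(- \frac{7}{2} + \frac{K u}{2}\right) = - \frac{13}{2} + \frac{K u}{2}$)
$\left(H{\left(0 \right)} + D{\left(0,v{\left(1 \right)} \right)}\right) \left(-2\right) = \left(2 - \left(\frac{13}{2} + 0 \cdot 1^{\frac{3}{2}}\right)\right) \left(-2\right) = \left(2 - \left(\frac{13}{2} + 0 \cdot 1\right)\right) \left(-2\right) = \left(2 + \left(- \frac{13}{2} + 0\right)\right) \left(-2\right) = \left(2 - \frac{13}{2}\right) \left(-2\right) = \left(- \frac{9}{2}\right) \left(-2\right) = 9$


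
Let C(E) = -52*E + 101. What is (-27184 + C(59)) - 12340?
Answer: -42491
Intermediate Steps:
C(E) = 101 - 52*E
(-27184 + C(59)) - 12340 = (-27184 + (101 - 52*59)) - 12340 = (-27184 + (101 - 3068)) - 12340 = (-27184 - 2967) - 12340 = -30151 - 12340 = -42491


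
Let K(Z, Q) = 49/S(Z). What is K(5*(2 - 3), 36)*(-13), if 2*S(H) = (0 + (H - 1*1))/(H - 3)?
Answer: -5096/3 ≈ -1698.7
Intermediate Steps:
S(H) = (-1 + H)/(2*(-3 + H)) (S(H) = ((0 + (H - 1*1))/(H - 3))/2 = ((0 + (H - 1))/(-3 + H))/2 = ((0 + (-1 + H))/(-3 + H))/2 = ((-1 + H)/(-3 + H))/2 = (-1 + H)/(2*(-3 + H)))
K(Z, Q) = 98*(-3 + Z)/(-1 + Z) (K(Z, Q) = 49/(((-1 + Z)/(2*(-3 + Z)))) = 49*(2*(-3 + Z)/(-1 + Z)) = 98*(-3 + Z)/(-1 + Z))
K(5*(2 - 3), 36)*(-13) = (98*(-3 + 5*(2 - 3))/(-1 + 5*(2 - 3)))*(-13) = (98*(-3 + 5*(-1))/(-1 + 5*(-1)))*(-13) = (98*(-3 - 5)/(-1 - 5))*(-13) = (98*(-8)/(-6))*(-13) = (98*(-1/6)*(-8))*(-13) = (392/3)*(-13) = -5096/3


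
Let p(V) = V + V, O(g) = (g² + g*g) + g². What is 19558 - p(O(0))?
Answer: 19558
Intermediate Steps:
O(g) = 3*g² (O(g) = (g² + g²) + g² = 2*g² + g² = 3*g²)
p(V) = 2*V
19558 - p(O(0)) = 19558 - 2*3*0² = 19558 - 2*3*0 = 19558 - 2*0 = 19558 - 1*0 = 19558 + 0 = 19558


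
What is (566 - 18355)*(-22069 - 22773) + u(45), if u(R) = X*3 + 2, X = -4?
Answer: 797694328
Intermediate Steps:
u(R) = -10 (u(R) = -4*3 + 2 = -12 + 2 = -10)
(566 - 18355)*(-22069 - 22773) + u(45) = (566 - 18355)*(-22069 - 22773) - 10 = -17789*(-44842) - 10 = 797694338 - 10 = 797694328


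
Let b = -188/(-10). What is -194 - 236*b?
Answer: -23154/5 ≈ -4630.8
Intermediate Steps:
b = 94/5 (b = -188*(-⅒) = 94/5 ≈ 18.800)
-194 - 236*b = -194 - 236*94/5 = -194 - 22184/5 = -23154/5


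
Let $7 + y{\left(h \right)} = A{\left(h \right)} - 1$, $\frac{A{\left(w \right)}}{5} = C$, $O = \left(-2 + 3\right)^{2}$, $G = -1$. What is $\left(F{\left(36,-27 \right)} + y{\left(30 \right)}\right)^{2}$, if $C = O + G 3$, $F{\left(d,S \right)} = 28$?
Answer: $100$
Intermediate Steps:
$O = 1$ ($O = 1^{2} = 1$)
$C = -2$ ($C = 1 - 3 = -2$)
$A{\left(w \right)} = -10$ ($A{\left(w \right)} = 5 \left(-2\right) = -10$)
$y{\left(h \right)} = -18$ ($y{\left(h \right)} = -7 - 11 = -18$)
$\left(F{\left(36,-27 \right)} + y{\left(30 \right)}\right)^{2} = \left(28 - 18\right)^{2} = 10^{2} = 100$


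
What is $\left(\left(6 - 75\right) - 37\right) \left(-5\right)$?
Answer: $530$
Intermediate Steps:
$\left(\left(6 - 75\right) - 37\right) \left(-5\right) = \left(-69 - 37\right) \left(-5\right) = \left(-106\right) \left(-5\right) = 530$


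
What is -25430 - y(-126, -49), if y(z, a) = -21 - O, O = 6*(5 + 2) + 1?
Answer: -25366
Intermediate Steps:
O = 43 (O = 6*7 + 1 = 42 + 1 = 43)
y(z, a) = -64 (y(z, a) = -21 - 1*43 = -21 - 43 = -64)
-25430 - y(-126, -49) = -25430 - 1*(-64) = -25430 + 64 = -25366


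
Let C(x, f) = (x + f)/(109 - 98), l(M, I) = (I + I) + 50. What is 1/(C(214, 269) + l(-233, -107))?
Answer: -11/1321 ≈ -0.0083270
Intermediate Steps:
l(M, I) = 50 + 2*I (l(M, I) = 2*I + 50 = 50 + 2*I)
C(x, f) = f/11 + x/11 (C(x, f) = (f + x)/11 = (f + x)*(1/11) = f/11 + x/11)
1/(C(214, 269) + l(-233, -107)) = 1/(((1/11)*269 + (1/11)*214) + (50 + 2*(-107))) = 1/((269/11 + 214/11) + (50 - 214)) = 1/(483/11 - 164) = 1/(-1321/11) = -11/1321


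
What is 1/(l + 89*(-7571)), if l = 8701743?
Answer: 1/8027924 ≈ 1.2457e-7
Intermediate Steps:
1/(l + 89*(-7571)) = 1/(8701743 + 89*(-7571)) = 1/(8701743 - 673819) = 1/8027924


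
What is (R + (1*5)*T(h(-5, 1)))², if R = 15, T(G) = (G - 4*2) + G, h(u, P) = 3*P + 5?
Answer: 3025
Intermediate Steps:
h(u, P) = 5 + 3*P
T(G) = -8 + 2*G (T(G) = (G - 8) + G = (-8 + G) + G = -8 + 2*G)
(R + (1*5)*T(h(-5, 1)))² = (15 + (1*5)*(-8 + 2*(5 + 3*1)))² = (15 + 5*(-8 + 2*(5 + 3)))² = (15 + 5*(-8 + 2*8))² = (15 + 5*(-8 + 16))² = (15 + 5*8)² = (15 + 40)² = 55² = 3025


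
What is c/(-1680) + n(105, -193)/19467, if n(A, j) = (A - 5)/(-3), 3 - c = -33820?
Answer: -94069763/4672080 ≈ -20.134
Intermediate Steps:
c = 33823 (c = 3 - 1*(-33820) = 3 + 33820 = 33823)
n(A, j) = 5/3 - A/3 (n(A, j) = -(-5 + A)/3 = 5/3 - A/3)
c/(-1680) + n(105, -193)/19467 = 33823/(-1680) + (5/3 - 1/3*105)/19467 = 33823*(-1/1680) + (5/3 - 35)*(1/19467) = -33823/1680 - 100/3*1/19467 = -33823/1680 - 100/58401 = -94069763/4672080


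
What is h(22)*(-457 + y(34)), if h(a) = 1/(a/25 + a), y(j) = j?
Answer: -10575/572 ≈ -18.488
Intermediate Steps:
h(a) = 25/(26*a) (h(a) = 1/(a*(1/25) + a) = 1/(a/25 + a) = 1/(26*a/25) = 25/(26*a))
h(22)*(-457 + y(34)) = ((25/26)/22)*(-457 + 34) = ((25/26)*(1/22))*(-423) = (25/572)*(-423) = -10575/572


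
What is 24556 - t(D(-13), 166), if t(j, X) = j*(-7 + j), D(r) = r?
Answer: 24296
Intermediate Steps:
24556 - t(D(-13), 166) = 24556 - (-13)*(-7 - 13) = 24556 - (-13)*(-20) = 24556 - 1*260 = 24556 - 260 = 24296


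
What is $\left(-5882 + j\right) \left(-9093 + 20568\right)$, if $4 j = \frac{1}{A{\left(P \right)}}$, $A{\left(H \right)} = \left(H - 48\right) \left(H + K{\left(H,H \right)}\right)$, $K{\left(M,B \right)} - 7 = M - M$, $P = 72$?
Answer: $- \frac{170629757775}{2528} \approx -6.7496 \cdot 10^{7}$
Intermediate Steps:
$K{\left(M,B \right)} = 7$ ($K{\left(M,B \right)} = 7 + \left(M - M\right) = 7 + 0 = 7$)
$A{\left(H \right)} = \left(-48 + H\right) \left(7 + H\right)$ ($A{\left(H \right)} = \left(H - 48\right) \left(H + 7\right) = \left(-48 + H\right) \left(7 + H\right)$)
$j = \frac{1}{7584}$ ($j = \frac{1}{4 \left(-336 + 72^{2} - 2952\right)} = \frac{1}{4 \left(-336 + 5184 - 2952\right)} = \frac{1}{4 \cdot 1896} = \frac{1}{4} \cdot \frac{1}{1896} = \frac{1}{7584} \approx 0.00013186$)
$\left(-5882 + j\right) \left(-9093 + 20568\right) = \left(-5882 + \frac{1}{7584}\right) \left(-9093 + 20568\right) = \left(- \frac{44609087}{7584}\right) 11475 = - \frac{170629757775}{2528}$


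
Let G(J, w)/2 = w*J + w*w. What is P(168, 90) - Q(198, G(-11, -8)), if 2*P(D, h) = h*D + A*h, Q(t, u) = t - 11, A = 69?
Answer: 10478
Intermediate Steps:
G(J, w) = 2*w² + 2*J*w (G(J, w) = 2*(w*J + w*w) = 2*(J*w + w²) = 2*(w² + J*w) = 2*w² + 2*J*w)
Q(t, u) = -11 + t
P(D, h) = 69*h/2 + D*h/2 (P(D, h) = (h*D + 69*h)/2 = (D*h + 69*h)/2 = (69*h + D*h)/2 = 69*h/2 + D*h/2)
P(168, 90) - Q(198, G(-11, -8)) = (½)*90*(69 + 168) - (-11 + 198) = (½)*90*237 - 1*187 = 10665 - 187 = 10478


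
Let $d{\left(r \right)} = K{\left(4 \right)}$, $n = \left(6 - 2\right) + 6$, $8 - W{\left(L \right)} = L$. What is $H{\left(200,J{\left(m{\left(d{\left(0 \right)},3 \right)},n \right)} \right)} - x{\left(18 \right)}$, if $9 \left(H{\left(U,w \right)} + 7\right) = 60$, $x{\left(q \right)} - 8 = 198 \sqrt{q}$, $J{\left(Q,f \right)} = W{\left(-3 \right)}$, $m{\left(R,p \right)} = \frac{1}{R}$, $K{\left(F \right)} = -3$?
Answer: $- \frac{25}{3} - 594 \sqrt{2} \approx -848.38$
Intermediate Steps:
$W{\left(L \right)} = 8 - L$
$n = 10$ ($n = 4 + 6 = 10$)
$d{\left(r \right)} = -3$
$J{\left(Q,f \right)} = 11$ ($J{\left(Q,f \right)} = 8 - -3 = 8 + 3 = 11$)
$x{\left(q \right)} = 8 + 198 \sqrt{q}$
$H{\left(U,w \right)} = - \frac{1}{3}$ ($H{\left(U,w \right)} = -7 + \frac{1}{9} \cdot 60 = -7 + \frac{20}{3} = - \frac{1}{3}$)
$H{\left(200,J{\left(m{\left(d{\left(0 \right)},3 \right)},n \right)} \right)} - x{\left(18 \right)} = - \frac{1}{3} - \left(8 + 198 \sqrt{18}\right) = - \frac{1}{3} - \left(8 + 198 \cdot 3 \sqrt{2}\right) = - \frac{1}{3} - \left(8 + 594 \sqrt{2}\right) = - \frac{25}{3} - 594 \sqrt{2}$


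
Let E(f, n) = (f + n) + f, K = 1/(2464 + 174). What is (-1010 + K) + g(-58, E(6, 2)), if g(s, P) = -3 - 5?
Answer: -2685483/2638 ≈ -1018.0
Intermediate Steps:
K = 1/2638 ≈ 0.00037907
E(f, n) = n + 2*f
g(s, P) = -8
(-1010 + K) + g(-58, E(6, 2)) = (-1010 + 1/2638) - 8 = -2664379/2638 - 8 = -2685483/2638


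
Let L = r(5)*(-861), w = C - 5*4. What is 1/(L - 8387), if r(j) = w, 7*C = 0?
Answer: 1/8833 ≈ 0.00011321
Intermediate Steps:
C = 0 (C = (⅐)*0 = 0)
w = -20 (w = 0 - 5*4 = 0 - 20 = -20)
r(j) = -20
L = 17220 (L = -20*(-861) = 17220)
1/(L - 8387) = 1/(17220 - 8387) = 1/8833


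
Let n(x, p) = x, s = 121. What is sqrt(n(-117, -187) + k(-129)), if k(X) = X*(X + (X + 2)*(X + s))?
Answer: 2*I*sqrt(28635) ≈ 338.44*I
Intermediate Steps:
k(X) = X*(X + (2 + X)*(121 + X)) (k(X) = X*(X + (X + 2)*(X + 121)) = X*(X + (2 + X)*(121 + X)))
sqrt(n(-117, -187) + k(-129)) = sqrt(-117 - 129*(242 + (-129)**2 + 124*(-129))) = sqrt(-117 - 129*(242 + 16641 - 15996)) = sqrt(-117 - 129*887) = sqrt(-117 - 114423) = sqrt(-114540) = 2*I*sqrt(28635)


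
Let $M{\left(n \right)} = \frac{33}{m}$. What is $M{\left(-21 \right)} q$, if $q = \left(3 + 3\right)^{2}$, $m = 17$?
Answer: $\frac{1188}{17} \approx 69.882$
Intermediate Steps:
$M{\left(n \right)} = \frac{33}{17}$
$q = 36$ ($q = 6^{2} = 36$)
$M{\left(-21 \right)} q = \frac{33}{17} \cdot 36 = \frac{1188}{17}$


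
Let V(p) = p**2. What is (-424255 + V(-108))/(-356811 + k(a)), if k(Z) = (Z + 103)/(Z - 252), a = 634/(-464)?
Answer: 24252511571/20973730970 ≈ 1.1563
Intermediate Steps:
a = -317/232 (a = 634*(-1/464) = -317/232 ≈ -1.3664)
k(Z) = (103 + Z)/(-252 + Z)
(-424255 + V(-108))/(-356811 + k(a)) = (-424255 + (-108)**2)/(-356811 + (103 - 317/232)/(-252 - 317/232)) = (-424255 + 11664)/(-356811 + (23579/232)/(-58781/232)) = -412591/(-356811 - 232/58781*23579/232) = -412591/(-356811 - 23579/58781) = -412591/(-20973730970/58781) = -412591*(-58781/20973730970) = 24252511571/20973730970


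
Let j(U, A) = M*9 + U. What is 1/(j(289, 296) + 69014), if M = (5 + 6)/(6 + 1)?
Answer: 7/485220 ≈ 1.4426e-5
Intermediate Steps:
M = 11/7 ≈ 1.5714
j(U, A) = 99/7 + U (j(U, A) = (11/7)*9 + U = 99/7 + U)
1/(j(289, 296) + 69014) = 1/((99/7 + 289) + 69014) = 1/(2122/7 + 69014) = 1/(485220/7) = 7/485220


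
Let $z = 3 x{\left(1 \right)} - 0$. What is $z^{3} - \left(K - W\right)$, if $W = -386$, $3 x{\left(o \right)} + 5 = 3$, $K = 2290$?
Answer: $-2684$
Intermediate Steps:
$x{\left(o \right)} = - \frac{2}{3}$ ($x{\left(o \right)} = - \frac{5}{3} + \frac{1}{3} \cdot 3 = - \frac{5}{3} + 1 = - \frac{2}{3}$)
$z = -2$ ($z = 3 \left(- \frac{2}{3}\right) - 0 = -2 + 0 = -2$)
$z^{3} - \left(K - W\right) = \left(-2\right)^{3} - 2676 = -8 - 2676 = -2684$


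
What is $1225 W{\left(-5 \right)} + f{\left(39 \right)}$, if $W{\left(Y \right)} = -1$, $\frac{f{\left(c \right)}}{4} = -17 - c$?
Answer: $-1449$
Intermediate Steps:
$f{\left(c \right)} = -68 - 4 c$ ($f{\left(c \right)} = 4 \left(-17 - c\right) = -68 - 4 c$)
$1225 W{\left(-5 \right)} + f{\left(39 \right)} = 1225 \left(-1\right) - 224 = -1225 - 224 = -1449$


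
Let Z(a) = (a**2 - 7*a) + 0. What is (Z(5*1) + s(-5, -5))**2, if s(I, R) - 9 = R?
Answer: 36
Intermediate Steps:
s(I, R) = 9 + R
Z(a) = a**2 - 7*a
(Z(5*1) + s(-5, -5))**2 = ((5*1)*(-7 + 5*1) + (9 - 5))**2 = (5*(-7 + 5) + 4)**2 = (5*(-2) + 4)**2 = (-10 + 4)**2 = (-6)**2 = 36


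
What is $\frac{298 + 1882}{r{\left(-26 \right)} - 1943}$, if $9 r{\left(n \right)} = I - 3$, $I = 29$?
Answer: $- \frac{19620}{17461} \approx -1.1236$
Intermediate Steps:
$r{\left(n \right)} = \frac{26}{9}$ ($r{\left(n \right)} = \frac{29 - 3}{9} = \frac{1}{9} \cdot 26 = \frac{26}{9}$)
$\frac{298 + 1882}{r{\left(-26 \right)} - 1943} = \frac{298 + 1882}{\frac{26}{9} - 1943} = \frac{2180}{- \frac{17461}{9}} = 2180 \left(- \frac{9}{17461}\right) = - \frac{19620}{17461}$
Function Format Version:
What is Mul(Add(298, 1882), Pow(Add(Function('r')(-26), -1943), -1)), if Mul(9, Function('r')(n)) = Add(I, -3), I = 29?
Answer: Rational(-19620, 17461) ≈ -1.1236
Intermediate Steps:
Function('r')(n) = Rational(26, 9) (Function('r')(n) = Mul(Rational(1, 9), Add(29, -3)) = Mul(Rational(1, 9), 26) = Rational(26, 9))
Mul(Add(298, 1882), Pow(Add(Function('r')(-26), -1943), -1)) = Mul(Add(298, 1882), Pow(Add(Rational(26, 9), -1943), -1)) = Mul(2180, Pow(Rational(-17461, 9), -1)) = Mul(2180, Rational(-9, 17461)) = Rational(-19620, 17461)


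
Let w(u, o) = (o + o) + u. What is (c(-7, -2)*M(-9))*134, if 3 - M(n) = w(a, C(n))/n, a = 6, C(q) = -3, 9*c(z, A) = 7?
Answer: 938/3 ≈ 312.67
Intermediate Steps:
c(z, A) = 7/9 (c(z, A) = (⅑)*7 = 7/9)
w(u, o) = u + 2*o (w(u, o) = 2*o + u = u + 2*o)
M(n) = 3 (M(n) = 3 - (6 + 2*(-3))/n = 3 - (6 - 6)/n = 3 - 0/n = 3 - 1*0 = 3 + 0 = 3)
(c(-7, -2)*M(-9))*134 = ((7/9)*3)*134 = (7/3)*134 = 938/3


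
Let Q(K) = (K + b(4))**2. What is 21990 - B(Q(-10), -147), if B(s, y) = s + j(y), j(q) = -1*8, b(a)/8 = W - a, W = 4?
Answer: 21898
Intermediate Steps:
b(a) = 32 - 8*a (b(a) = 8*(4 - a) = 32 - 8*a)
j(q) = -8
Q(K) = K**2 (Q(K) = (K + (32 - 8*4))**2 = (K + (32 - 32))**2 = (K + 0)**2 = K**2)
B(s, y) = -8 + s (B(s, y) = s - 8 = -8 + s)
21990 - B(Q(-10), -147) = 21990 - (-8 + (-10)**2) = 21990 - (-8 + 100) = 21990 - 1*92 = 21990 - 92 = 21898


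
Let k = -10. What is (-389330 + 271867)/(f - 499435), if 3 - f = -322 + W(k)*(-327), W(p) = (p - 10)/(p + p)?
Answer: 117463/498783 ≈ 0.23550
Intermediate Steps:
W(p) = (-10 + p)/(2*p) (W(p) = (-10 + p)/((2*p)) = (-10 + p)*(1/(2*p)) = (-10 + p)/(2*p))
f = 652 (f = 3 - (-322 + ((1/2)*(-10 - 10)/(-10))*(-327)) = 3 - (-322 + ((1/2)*(-1/10)*(-20))*(-327)) = 3 - (-322 + 1*(-327)) = 3 - (-322 - 327) = 3 - 1*(-649) = 3 + 649 = 652)
(-389330 + 271867)/(f - 499435) = (-389330 + 271867)/(652 - 499435) = -117463/(-498783) = -117463*(-1/498783) = 117463/498783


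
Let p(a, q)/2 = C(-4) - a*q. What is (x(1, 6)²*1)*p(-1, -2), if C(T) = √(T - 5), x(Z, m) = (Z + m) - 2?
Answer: -100 + 150*I ≈ -100.0 + 150.0*I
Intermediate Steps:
x(Z, m) = -2 + Z + m
C(T) = √(-5 + T)
p(a, q) = 6*I - 2*a*q (p(a, q) = 2*(√(-5 - 4) - a*q) = 2*(√(-9) - a*q) = 2*(3*I - a*q) = 6*I - 2*a*q)
(x(1, 6)²*1)*p(-1, -2) = ((-2 + 1 + 6)²*1)*(6*I - 2*(-1)*(-2)) = (5²*1)*(6*I - 4) = (25*1)*(-4 + 6*I) = 25*(-4 + 6*I) = -100 + 150*I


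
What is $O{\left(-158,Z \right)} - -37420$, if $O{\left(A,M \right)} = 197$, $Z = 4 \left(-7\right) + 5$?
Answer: $37617$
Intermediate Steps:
$Z = -23$ ($Z = -28 + 5 = -23$)
$O{\left(-158,Z \right)} - -37420 = 197 - -37420 = 197 + 37420 = 37617$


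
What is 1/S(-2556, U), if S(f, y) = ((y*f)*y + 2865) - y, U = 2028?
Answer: -1/10512275067 ≈ -9.5127e-11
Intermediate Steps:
S(f, y) = 2865 - y + f*y² (S(f, y) = ((f*y)*y + 2865) - y = (f*y² + 2865) - y = (2865 + f*y²) - y = 2865 - y + f*y²)
1/S(-2556, U) = 1/(2865 - 1*2028 - 2556*2028²) = 1/(2865 - 2028 - 2556*4112784) = 1/(2865 - 2028 - 10512275904) = 1/(-10512275067) = -1/10512275067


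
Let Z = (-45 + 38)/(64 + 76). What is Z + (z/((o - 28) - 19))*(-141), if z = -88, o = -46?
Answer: -82751/620 ≈ -133.47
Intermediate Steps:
Z = -1/20 (Z = -7/140 = -7*1/140 = -1/20 ≈ -0.050000)
Z + (z/((o - 28) - 19))*(-141) = -1/20 - 88/((-46 - 28) - 19)*(-141) = -1/20 - 88/(-74 - 19)*(-141) = -1/20 - 88/(-93)*(-141) = -1/20 - 88*(-1/93)*(-141) = -1/20 + (88/93)*(-141) = -1/20 - 4136/31 = -82751/620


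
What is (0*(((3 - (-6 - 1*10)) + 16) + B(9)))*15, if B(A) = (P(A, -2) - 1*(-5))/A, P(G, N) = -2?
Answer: 0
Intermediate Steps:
B(A) = 3/A (B(A) = (-2 - 1*(-5))/A = (-2 + 5)/A = 3/A)
(0*(((3 - (-6 - 1*10)) + 16) + B(9)))*15 = (0*(((3 - (-6 - 1*10)) + 16) + 3/9))*15 = (0*(((3 - (-6 - 10)) + 16) + 3*(⅑)))*15 = (0*(((3 - 1*(-16)) + 16) + ⅓))*15 = (0*(((3 + 16) + 16) + ⅓))*15 = (0*((19 + 16) + ⅓))*15 = (0*(35 + ⅓))*15 = (0*(106/3))*15 = 0*15 = 0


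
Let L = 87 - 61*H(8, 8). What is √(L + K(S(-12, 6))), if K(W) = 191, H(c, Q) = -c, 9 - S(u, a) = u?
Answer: √766 ≈ 27.677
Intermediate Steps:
S(u, a) = 9 - u
L = 575 (L = 87 - (-61)*8 = 87 - 61*(-8) = 87 + 488 = 575)
√(L + K(S(-12, 6))) = √(575 + 191) = √766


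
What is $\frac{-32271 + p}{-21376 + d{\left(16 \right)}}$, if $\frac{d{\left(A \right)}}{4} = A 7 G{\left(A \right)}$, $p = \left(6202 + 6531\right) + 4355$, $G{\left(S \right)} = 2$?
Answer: $\frac{15183}{20480} \approx 0.74136$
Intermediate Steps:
$p = 17088$ ($p = 12733 + 4355 = 17088$)
$d{\left(A \right)} = 56 A$ ($d{\left(A \right)} = 4 A 7 \cdot 2 = 4 \cdot 7 A 2 = 4 \cdot 14 A = 56 A$)
$\frac{-32271 + p}{-21376 + d{\left(16 \right)}} = \frac{-32271 + 17088}{-21376 + 56 \cdot 16} = - \frac{15183}{-21376 + 896} = - \frac{15183}{-20480} = \left(-15183\right) \left(- \frac{1}{20480}\right) = \frac{15183}{20480}$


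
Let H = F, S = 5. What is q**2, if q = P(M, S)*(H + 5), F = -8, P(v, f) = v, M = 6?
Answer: 324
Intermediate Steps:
H = -8
q = -18 (q = 6*(-8 + 5) = 6*(-3) = -18)
q**2 = (-18)**2 = 324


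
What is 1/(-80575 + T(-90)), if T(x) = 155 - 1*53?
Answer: -1/80473 ≈ -1.2427e-5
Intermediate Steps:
T(x) = 102 (T(x) = 155 - 53 = 102)
1/(-80575 + T(-90)) = 1/(-80575 + 102) = 1/(-80473) = -1/80473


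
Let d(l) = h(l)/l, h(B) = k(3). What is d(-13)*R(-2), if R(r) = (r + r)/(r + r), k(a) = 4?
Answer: -4/13 ≈ -0.30769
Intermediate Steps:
h(B) = 4
R(r) = 1 (R(r) = (2*r)/((2*r)) = (2*r)*(1/(2*r)) = 1)
d(l) = 4/l
d(-13)*R(-2) = (4/(-13))*1 = (4*(-1/13))*1 = -4/13*1 = -4/13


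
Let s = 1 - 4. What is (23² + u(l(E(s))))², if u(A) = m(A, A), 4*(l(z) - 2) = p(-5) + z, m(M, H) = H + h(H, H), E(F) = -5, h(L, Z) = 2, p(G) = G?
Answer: 1125721/4 ≈ 2.8143e+5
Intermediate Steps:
s = -3
m(M, H) = 2 + H (m(M, H) = H + 2 = 2 + H)
l(z) = ¾ + z/4 (l(z) = 2 + (-5 + z)/4 = 2 + (-5/4 + z/4) = ¾ + z/4)
u(A) = 2 + A
(23² + u(l(E(s))))² = (23² + (2 + (¾ + (¼)*(-5))))² = (529 + (2 + (¾ - 5/4)))² = (529 + (2 - ½))² = (529 + 3/2)² = (1061/2)² = 1125721/4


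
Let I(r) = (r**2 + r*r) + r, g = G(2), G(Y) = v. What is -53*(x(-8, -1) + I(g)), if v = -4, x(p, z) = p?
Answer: -1060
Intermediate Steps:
G(Y) = -4
g = -4
I(r) = r + 2*r**2 (I(r) = (r**2 + r**2) + r = 2*r**2 + r = r + 2*r**2)
-53*(x(-8, -1) + I(g)) = -53*(-8 - 4*(1 + 2*(-4))) = -53*(-8 - 4*(1 - 8)) = -53*(-8 - 4*(-7)) = -53*(-8 + 28) = -53*20 = -1060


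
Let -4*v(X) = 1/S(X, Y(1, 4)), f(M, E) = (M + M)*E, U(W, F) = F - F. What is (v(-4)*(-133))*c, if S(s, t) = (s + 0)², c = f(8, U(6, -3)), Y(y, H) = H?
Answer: 0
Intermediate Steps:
U(W, F) = 0
f(M, E) = 2*E*M (f(M, E) = (2*M)*E = 2*E*M)
c = 0 (c = 2*0*8 = 0)
S(s, t) = s²
v(X) = -1/(4*X²)
(v(-4)*(-133))*c = (-¼/(-4)²*(-133))*0 = (-¼*1/16*(-133))*0 = -1/64*(-133)*0 = (133/64)*0 = 0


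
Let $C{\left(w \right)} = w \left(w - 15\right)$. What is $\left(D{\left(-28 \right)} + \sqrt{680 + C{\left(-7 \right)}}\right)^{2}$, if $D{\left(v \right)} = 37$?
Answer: $\left(37 + \sqrt{834}\right)^{2} \approx 4340.0$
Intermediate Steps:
$C{\left(w \right)} = w \left(-15 + w\right)$
$\left(D{\left(-28 \right)} + \sqrt{680 + C{\left(-7 \right)}}\right)^{2} = \left(37 + \sqrt{680 - 7 \left(-15 - 7\right)}\right)^{2} = \left(37 + \sqrt{680 - -154}\right)^{2} = \left(37 + \sqrt{680 + 154}\right)^{2} = \left(37 + \sqrt{834}\right)^{2}$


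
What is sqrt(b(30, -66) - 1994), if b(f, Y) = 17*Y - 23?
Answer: I*sqrt(3139) ≈ 56.027*I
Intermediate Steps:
b(f, Y) = -23 + 17*Y
sqrt(b(30, -66) - 1994) = sqrt((-23 + 17*(-66)) - 1994) = sqrt((-23 - 1122) - 1994) = sqrt(-1145 - 1994) = sqrt(-3139) = I*sqrt(3139)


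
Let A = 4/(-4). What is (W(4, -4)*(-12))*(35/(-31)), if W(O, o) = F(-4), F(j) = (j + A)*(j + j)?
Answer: 16800/31 ≈ 541.94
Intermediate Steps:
A = -1 (A = 4*(-¼) = -1)
F(j) = 2*j*(-1 + j) (F(j) = (j - 1)*(j + j) = (-1 + j)*(2*j) = 2*j*(-1 + j))
W(O, o) = 40 (W(O, o) = 2*(-4)*(-1 - 4) = 2*(-4)*(-5) = 40)
(W(4, -4)*(-12))*(35/(-31)) = (40*(-12))*(35/(-31)) = -16800*(-1)/31 = -480*(-35/31) = 16800/31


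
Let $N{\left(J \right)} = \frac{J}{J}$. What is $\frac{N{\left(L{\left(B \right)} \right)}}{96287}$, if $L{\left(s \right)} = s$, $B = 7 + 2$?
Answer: $\frac{1}{96287} \approx 1.0386 \cdot 10^{-5}$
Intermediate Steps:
$B = 9$
$N{\left(J \right)} = 1$
$\frac{N{\left(L{\left(B \right)} \right)}}{96287} = 1 \cdot \frac{1}{96287} = \frac{1}{96287}$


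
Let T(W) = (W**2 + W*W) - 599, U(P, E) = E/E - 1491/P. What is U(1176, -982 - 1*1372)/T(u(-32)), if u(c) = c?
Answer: -5/27048 ≈ -0.00018486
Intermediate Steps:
U(P, E) = 1 - 1491/P
T(W) = -599 + 2*W**2 (T(W) = (W**2 + W**2) - 599 = 2*W**2 - 599 = -599 + 2*W**2)
U(1176, -982 - 1*1372)/T(u(-32)) = ((-1491 + 1176)/1176)/(-599 + 2*(-32)**2) = ((1/1176)*(-315))/(-599 + 2*1024) = -15/(56*(-599 + 2048)) = -15/56/1449 = -15/56*1/1449 = -5/27048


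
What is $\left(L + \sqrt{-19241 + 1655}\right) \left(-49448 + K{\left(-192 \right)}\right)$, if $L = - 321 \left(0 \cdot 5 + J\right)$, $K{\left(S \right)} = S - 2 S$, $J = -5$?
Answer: $-79055880 - 147768 i \sqrt{1954} \approx -7.9056 \cdot 10^{7} - 6.5319 \cdot 10^{6} i$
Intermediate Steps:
$K{\left(S \right)} = - S$
$L = 1605$ ($L = - 321 \left(0 \cdot 5 - 5\right) = - 321 \left(0 - 5\right) = \left(-321\right) \left(-5\right) = 1605$)
$\left(L + \sqrt{-19241 + 1655}\right) \left(-49448 + K{\left(-192 \right)}\right) = \left(1605 + \sqrt{-19241 + 1655}\right) \left(-49448 - -192\right) = \left(1605 + \sqrt{-17586}\right) \left(-49448 + 192\right) = \left(1605 + 3 i \sqrt{1954}\right) \left(-49256\right) = -79055880 - 147768 i \sqrt{1954}$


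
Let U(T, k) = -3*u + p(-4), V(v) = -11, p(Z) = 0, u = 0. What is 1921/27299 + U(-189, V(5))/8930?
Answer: 1921/27299 ≈ 0.070369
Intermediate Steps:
U(T, k) = 0 (U(T, k) = -3*0 + 0 = 0 + 0 = 0)
1921/27299 + U(-189, V(5))/8930 = 1921/27299 + 0/8930 = 1921*(1/27299) + 0*(1/8930) = 1921/27299 + 0 = 1921/27299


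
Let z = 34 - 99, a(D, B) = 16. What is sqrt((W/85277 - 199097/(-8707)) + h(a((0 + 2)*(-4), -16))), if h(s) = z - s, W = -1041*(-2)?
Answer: 2*I*sqrt(8009148608189075581)/742506839 ≈ 7.6229*I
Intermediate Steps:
W = 2082
z = -65
h(s) = -65 - s
sqrt((W/85277 - 199097/(-8707)) + h(a((0 + 2)*(-4), -16))) = sqrt((2082/85277 - 199097/(-8707)) + (-65 - 1*16)) = sqrt((2082*(1/85277) - 199097*(-1/8707)) + (-65 - 16)) = sqrt((2082/85277 + 199097/8707) - 81) = sqrt(16996522843/742506839 - 81) = sqrt(-43146531116/742506839) = 2*I*sqrt(8009148608189075581)/742506839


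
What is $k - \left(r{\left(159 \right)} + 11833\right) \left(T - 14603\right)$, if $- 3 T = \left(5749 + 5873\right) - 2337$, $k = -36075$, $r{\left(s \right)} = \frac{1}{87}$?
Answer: $\frac{18216456931}{87} \approx 2.0938 \cdot 10^{8}$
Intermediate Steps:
$r{\left(s \right)} = \frac{1}{87}$
$T = -3095$ ($T = - \frac{\left(5749 + 5873\right) - 2337}{3} = - \frac{11622 - 2337}{3} = \left(- \frac{1}{3}\right) 9285 = -3095$)
$k - \left(r{\left(159 \right)} + 11833\right) \left(T - 14603\right) = -36075 - \left(\frac{1}{87} + 11833\right) \left(-3095 - 14603\right) = -36075 - \frac{1029472}{87} \left(-17698\right) = -36075 - - \frac{18219595456}{87} = -36075 + \frac{18219595456}{87} = \frac{18216456931}{87}$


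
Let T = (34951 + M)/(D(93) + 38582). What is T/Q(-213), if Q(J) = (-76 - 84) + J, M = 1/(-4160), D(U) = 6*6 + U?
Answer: -145396159/60067084480 ≈ -0.0024206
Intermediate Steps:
D(U) = 36 + U
M = -1/4160 ≈ -0.00024038
Q(J) = -160 + J
T = 145396159/161037760 (T = (34951 - 1/4160)/((36 + 93) + 38582) = 145396159/(4160*(129 + 38582)) = (145396159/4160)/38711 = (145396159/4160)*(1/38711) = 145396159/161037760 ≈ 0.90287)
T/Q(-213) = 145396159/(161037760*(-160 - 213)) = (145396159/161037760)/(-373) = (145396159/161037760)*(-1/373) = -145396159/60067084480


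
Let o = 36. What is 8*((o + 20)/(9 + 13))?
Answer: 224/11 ≈ 20.364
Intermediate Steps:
8*((o + 20)/(9 + 13)) = 8*((36 + 20)/(9 + 13)) = 8*(56/22) = 8*(56*(1/22)) = 8*(28/11) = 224/11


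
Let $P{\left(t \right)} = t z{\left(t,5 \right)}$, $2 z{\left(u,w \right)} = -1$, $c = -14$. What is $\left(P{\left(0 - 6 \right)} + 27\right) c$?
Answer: $-420$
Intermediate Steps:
$z{\left(u,w \right)} = - \frac{1}{2}$ ($z{\left(u,w \right)} = \frac{1}{2} \left(-1\right) = - \frac{1}{2}$)
$P{\left(t \right)} = - \frac{t}{2}$ ($P{\left(t \right)} = t \left(- \frac{1}{2}\right) = - \frac{t}{2}$)
$\left(P{\left(0 - 6 \right)} + 27\right) c = \left(- \frac{0 - 6}{2} + 27\right) \left(-14\right) = \left(\left(- \frac{1}{2}\right) \left(-6\right) + 27\right) \left(-14\right) = \left(3 + 27\right) \left(-14\right) = 30 \left(-14\right) = -420$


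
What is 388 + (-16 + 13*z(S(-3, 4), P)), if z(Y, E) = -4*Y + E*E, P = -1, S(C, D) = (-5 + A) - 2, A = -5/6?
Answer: 2377/3 ≈ 792.33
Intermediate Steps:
A = -⅚ (A = -5*⅙ = -⅚ ≈ -0.83333)
S(C, D) = -47/6 (S(C, D) = (-5 - ⅚) - 2 = -35/6 - 2 = -47/6)
z(Y, E) = E² - 4*Y (z(Y, E) = -4*Y + E² = E² - 4*Y)
388 + (-16 + 13*z(S(-3, 4), P)) = 388 + (-16 + 13*((-1)² - 4*(-47/6))) = 388 + (-16 + 13*(1 + 94/3)) = 388 + (-16 + 13*(97/3)) = 388 + (-16 + 1261/3) = 388 + 1213/3 = 2377/3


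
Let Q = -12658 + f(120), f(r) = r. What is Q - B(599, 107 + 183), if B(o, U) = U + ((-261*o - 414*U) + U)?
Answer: 263281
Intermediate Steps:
B(o, U) = -412*U - 261*o (B(o, U) = U + ((-414*U - 261*o) + U) = U + (-413*U - 261*o) = -412*U - 261*o)
Q = -12538 (Q = -12658 + 120 = -12538)
Q - B(599, 107 + 183) = -12538 - (-412*(107 + 183) - 261*599) = -12538 - (-412*290 - 156339) = -12538 - (-119480 - 156339) = -12538 - 1*(-275819) = -12538 + 275819 = 263281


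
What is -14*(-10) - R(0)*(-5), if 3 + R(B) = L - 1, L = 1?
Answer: 125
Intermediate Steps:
R(B) = -3 (R(B) = -3 + (1 - 1) = -3 + 0 = -3)
-14*(-10) - R(0)*(-5) = -14*(-10) - 1*(-3)*(-5) = 140 + 3*(-5) = 140 - 15 = 125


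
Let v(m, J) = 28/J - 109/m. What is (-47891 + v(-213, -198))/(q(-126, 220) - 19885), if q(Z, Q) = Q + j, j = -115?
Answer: 84155809/34758405 ≈ 2.4212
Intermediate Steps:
v(m, J) = -109/m + 28/J
q(Z, Q) = -115 + Q (q(Z, Q) = Q - 115 = -115 + Q)
(-47891 + v(-213, -198))/(q(-126, 220) - 19885) = (-47891 + (-109/(-213) + 28/(-198)))/((-115 + 220) - 19885) = (-47891 + (-109*(-1/213) + 28*(-1/198)))/(105 - 19885) = (-47891 + (109/213 - 14/99))/(-19780) = (-47891 + 2603/7029)*(-1/19780) = -336623236/7029*(-1/19780) = 84155809/34758405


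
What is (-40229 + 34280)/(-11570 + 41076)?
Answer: -5949/29506 ≈ -0.20162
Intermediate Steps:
(-40229 + 34280)/(-11570 + 41076) = -5949/29506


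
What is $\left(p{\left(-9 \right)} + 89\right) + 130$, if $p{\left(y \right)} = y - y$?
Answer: $219$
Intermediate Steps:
$p{\left(y \right)} = 0$
$\left(p{\left(-9 \right)} + 89\right) + 130 = \left(0 + 89\right) + 130 = 89 + 130 = 219$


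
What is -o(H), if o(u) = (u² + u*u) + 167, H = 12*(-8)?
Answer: -18599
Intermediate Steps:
H = -96
o(u) = 167 + 2*u² (o(u) = (u² + u²) + 167 = 2*u² + 167 = 167 + 2*u²)
-o(H) = -(167 + 2*(-96)²) = -(167 + 2*9216) = -(167 + 18432) = -1*18599 = -18599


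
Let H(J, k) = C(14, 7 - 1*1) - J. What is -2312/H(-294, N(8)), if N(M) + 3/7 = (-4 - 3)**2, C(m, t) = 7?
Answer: -2312/301 ≈ -7.6811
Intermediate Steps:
N(M) = 340/7 (N(M) = -3/7 + (-4 - 3)**2 = -3/7 + (-7)**2 = -3/7 + 49 = 340/7)
H(J, k) = 7 - J
-2312/H(-294, N(8)) = -2312/(7 - 1*(-294)) = -2312/(7 + 294) = -2312/301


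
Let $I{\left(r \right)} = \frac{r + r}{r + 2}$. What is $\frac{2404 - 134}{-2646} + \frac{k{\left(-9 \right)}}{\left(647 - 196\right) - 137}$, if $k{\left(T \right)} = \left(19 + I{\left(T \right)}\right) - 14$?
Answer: $- \frac{346373}{415422} \approx -0.83379$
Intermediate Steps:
$I{\left(r \right)} = \frac{2 r}{2 + r}$
$k{\left(T \right)} = 5 + \frac{2 T}{2 + T}$ ($k{\left(T \right)} = \left(19 + \frac{2 T}{2 + T}\right) - 14 = 5 + \frac{2 T}{2 + T}$)
$\frac{2404 - 134}{-2646} + \frac{k{\left(-9 \right)}}{\left(647 - 196\right) - 137} = \frac{2404 - 134}{-2646} + \frac{\frac{1}{2 - 9} \left(10 + 7 \left(-9\right)\right)}{\left(647 - 196\right) - 137} = \left(2404 - 134\right) \left(- \frac{1}{2646}\right) + \frac{\frac{1}{-7} \left(10 - 63\right)}{451 - 137} = 2270 \left(- \frac{1}{2646}\right) + \frac{\left(- \frac{1}{7}\right) \left(-53\right)}{314} = - \frac{1135}{1323} + \frac{53}{7} \cdot \frac{1}{314} = - \frac{1135}{1323} + \frac{53}{2198} = - \frac{346373}{415422}$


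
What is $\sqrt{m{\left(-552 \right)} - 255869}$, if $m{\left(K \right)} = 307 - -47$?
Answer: $i \sqrt{255515} \approx 505.48 i$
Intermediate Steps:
$m{\left(K \right)} = 354$ ($m{\left(K \right)} = 307 + 47 = 354$)
$\sqrt{m{\left(-552 \right)} - 255869} = \sqrt{354 - 255869} = \sqrt{-255515} = i \sqrt{255515}$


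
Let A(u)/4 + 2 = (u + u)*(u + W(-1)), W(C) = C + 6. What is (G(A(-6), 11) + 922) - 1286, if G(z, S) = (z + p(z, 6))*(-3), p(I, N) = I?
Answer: -604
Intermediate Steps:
W(C) = 6 + C
A(u) = -8 + 8*u*(5 + u) (A(u) = -8 + 4*((u + u)*(u + (6 - 1))) = -8 + 4*((2*u)*(u + 5)) = -8 + 4*((2*u)*(5 + u)) = -8 + 4*(2*u*(5 + u)) = -8 + 8*u*(5 + u))
G(z, S) = -6*z (G(z, S) = (z + z)*(-3) = (2*z)*(-3) = -6*z)
(G(A(-6), 11) + 922) - 1286 = (-6*(-8 + 8*(-6)² + 40*(-6)) + 922) - 1286 = (-6*(-8 + 8*36 - 240) + 922) - 1286 = (-6*(-8 + 288 - 240) + 922) - 1286 = (-6*40 + 922) - 1286 = (-240 + 922) - 1286 = 682 - 1286 = -604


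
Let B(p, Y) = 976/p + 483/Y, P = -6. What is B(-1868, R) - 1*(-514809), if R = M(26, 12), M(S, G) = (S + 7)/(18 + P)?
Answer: 2645473393/5137 ≈ 5.1498e+5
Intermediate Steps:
M(S, G) = 7/12 + S/12 (M(S, G) = (S + 7)/(18 - 6) = (7 + S)/12 = (7 + S)*(1/12) = 7/12 + S/12)
R = 11/4 (R = 7/12 + (1/12)*26 = 7/12 + 13/6 = 11/4 ≈ 2.7500)
B(p, Y) = 483/Y + 976/p
B(-1868, R) - 1*(-514809) = (483/(11/4) + 976/(-1868)) - 1*(-514809) = (483*(4/11) + 976*(-1/1868)) + 514809 = (1932/11 - 244/467) + 514809 = 899560/5137 + 514809 = 2645473393/5137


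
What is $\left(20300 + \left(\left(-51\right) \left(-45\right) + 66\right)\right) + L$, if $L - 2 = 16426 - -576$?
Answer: $39665$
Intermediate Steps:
$L = 17004$ ($L = 2 + \left(16426 - -576\right) = 2 + \left(16426 + 576\right) = 2 + 17002 = 17004$)
$\left(20300 + \left(\left(-51\right) \left(-45\right) + 66\right)\right) + L = \left(20300 + \left(\left(-51\right) \left(-45\right) + 66\right)\right) + 17004 = \left(20300 + \left(2295 + 66\right)\right) + 17004 = \left(20300 + 2361\right) + 17004 = 22661 + 17004 = 39665$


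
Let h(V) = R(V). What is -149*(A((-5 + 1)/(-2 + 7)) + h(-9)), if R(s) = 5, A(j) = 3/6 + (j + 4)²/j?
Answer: 10877/10 ≈ 1087.7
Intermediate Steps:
A(j) = ½ + (4 + j)²/j (A(j) = 3*(⅙) + (4 + j)²/j = ½ + (4 + j)²/j)
h(V) = 5
-149*(A((-5 + 1)/(-2 + 7)) + h(-9)) = -149*(((4 + (-5 + 1)/(-2 + 7))² + ((-5 + 1)/(-2 + 7))/2)/(((-5 + 1)/(-2 + 7))) + 5) = -149*(((4 - 4/5)² + (-4/5)/2)/((-4/5)) + 5) = -149*(((4 - 4*⅕)² + (-4*⅕)/2)/((-4*⅕)) + 5) = -149*(((4 - ⅘)² + (½)*(-⅘))/(-⅘) + 5) = -149*(-5*((16/5)² - ⅖)/4 + 5) = -149*(-5*(256/25 - ⅖)/4 + 5) = -149*(-5/4*246/25 + 5) = -149*(-123/10 + 5) = -149*(-73/10) = 10877/10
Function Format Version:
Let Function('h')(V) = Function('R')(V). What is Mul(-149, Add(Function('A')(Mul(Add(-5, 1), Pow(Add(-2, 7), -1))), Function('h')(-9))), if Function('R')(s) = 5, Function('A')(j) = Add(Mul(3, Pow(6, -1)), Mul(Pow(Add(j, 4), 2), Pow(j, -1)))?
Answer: Rational(10877, 10) ≈ 1087.7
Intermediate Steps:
Function('A')(j) = Add(Rational(1, 2), Mul(Pow(j, -1), Pow(Add(4, j), 2))) (Function('A')(j) = Add(Mul(3, Rational(1, 6)), Mul(Pow(Add(4, j), 2), Pow(j, -1))) = Add(Rational(1, 2), Mul(Pow(j, -1), Pow(Add(4, j), 2))))
Function('h')(V) = 5
Mul(-149, Add(Function('A')(Mul(Add(-5, 1), Pow(Add(-2, 7), -1))), Function('h')(-9))) = Mul(-149, Add(Mul(Pow(Mul(Add(-5, 1), Pow(Add(-2, 7), -1)), -1), Add(Pow(Add(4, Mul(Add(-5, 1), Pow(Add(-2, 7), -1))), 2), Mul(Rational(1, 2), Mul(Add(-5, 1), Pow(Add(-2, 7), -1))))), 5)) = Mul(-149, Add(Mul(Pow(Mul(-4, Pow(5, -1)), -1), Add(Pow(Add(4, Mul(-4, Pow(5, -1))), 2), Mul(Rational(1, 2), Mul(-4, Pow(5, -1))))), 5)) = Mul(-149, Add(Mul(Pow(Mul(-4, Rational(1, 5)), -1), Add(Pow(Add(4, Mul(-4, Rational(1, 5))), 2), Mul(Rational(1, 2), Mul(-4, Rational(1, 5))))), 5)) = Mul(-149, Add(Mul(Pow(Rational(-4, 5), -1), Add(Pow(Add(4, Rational(-4, 5)), 2), Mul(Rational(1, 2), Rational(-4, 5)))), 5)) = Mul(-149, Add(Mul(Rational(-5, 4), Add(Pow(Rational(16, 5), 2), Rational(-2, 5))), 5)) = Mul(-149, Add(Mul(Rational(-5, 4), Add(Rational(256, 25), Rational(-2, 5))), 5)) = Mul(-149, Add(Mul(Rational(-5, 4), Rational(246, 25)), 5)) = Mul(-149, Add(Rational(-123, 10), 5)) = Mul(-149, Rational(-73, 10)) = Rational(10877, 10)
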